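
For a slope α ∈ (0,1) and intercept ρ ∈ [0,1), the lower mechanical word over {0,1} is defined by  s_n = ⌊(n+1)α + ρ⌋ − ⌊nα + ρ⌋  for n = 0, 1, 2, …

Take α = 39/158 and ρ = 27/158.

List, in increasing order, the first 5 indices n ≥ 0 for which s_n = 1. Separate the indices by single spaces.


n=0: ⌊66/158⌋−⌊27/158⌋ = 0−0 = 0
n=1: ⌊105/158⌋−⌊66/158⌋ = 0−0 = 0
n=2: ⌊144/158⌋−⌊105/158⌋ = 0−0 = 0
n=3: ⌊183/158⌋−⌊144/158⌋ = 1−0 = 1  ← one
n=4: ⌊222/158⌋−⌊183/158⌋ = 1−1 = 0
n=5: ⌊261/158⌋−⌊222/158⌋ = 1−1 = 0
n=6: ⌊300/158⌋−⌊261/158⌋ = 1−1 = 0
n=7: ⌊339/158⌋−⌊300/158⌋ = 2−1 = 1  ← one
n=8: ⌊378/158⌋−⌊339/158⌋ = 2−2 = 0
n=9: ⌊417/158⌋−⌊378/158⌋ = 2−2 = 0
n=10: ⌊456/158⌋−⌊417/158⌋ = 2−2 = 0
n=11: ⌊495/158⌋−⌊456/158⌋ = 3−2 = 1  ← one
n=12: ⌊534/158⌋−⌊495/158⌋ = 3−3 = 0
n=13: ⌊573/158⌋−⌊534/158⌋ = 3−3 = 0
n=14: ⌊612/158⌋−⌊573/158⌋ = 3−3 = 0
n=15: ⌊651/158⌋−⌊612/158⌋ = 4−3 = 1  ← one
n=16: ⌊690/158⌋−⌊651/158⌋ = 4−4 = 0
n=17: ⌊729/158⌋−⌊690/158⌋ = 4−4 = 0
n=18: ⌊768/158⌋−⌊729/158⌋ = 4−4 = 0
n=19: ⌊807/158⌋−⌊768/158⌋ = 5−4 = 1  ← one
positions of the first 5 ones: 3 7 11 15 19

3 7 11 15 19


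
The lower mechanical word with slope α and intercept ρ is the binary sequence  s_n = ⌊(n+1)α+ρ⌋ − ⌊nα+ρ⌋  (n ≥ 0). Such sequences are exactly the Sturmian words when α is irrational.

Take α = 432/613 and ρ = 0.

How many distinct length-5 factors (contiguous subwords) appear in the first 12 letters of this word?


t_n = ⌊(n·432)/613⌋ for n = 0 … 12:
  n=0…9: ⌊0/613⌋=0 ⌊432/613⌋=0 ⌊864/613⌋=1 ⌊1296/613⌋=2 ⌊1728/613⌋=2 ⌊2160/613⌋=3 ⌊2592/613⌋=4 ⌊3024/613⌋=4 ⌊3456/613⌋=5 ⌊3888/613⌋=6
  n=10…12: ⌊4320/613⌋=7 ⌊4752/613⌋=7 ⌊5184/613⌋=8
s_n = t_(n+1) − t_n for n = 0 … 11 gives
prefix = 011011011101
slide a length-5 window over [0..4] … [7..11] (8 windows); first occurrence of each distinct factor:
  [  0..  4] 01101
  [  1..  5] 11011
  [  2..  6] 10110
  [  5..  9] 10111
  [  6.. 10] 01110
  [  7.. 11] 11101
  (the other 2 windows repeat one of these)
distinct factors: {01101, 01110, 10110, 10111, 11011, 11101}
count = 6  (Sturmian bound for length 5 is 6)

6


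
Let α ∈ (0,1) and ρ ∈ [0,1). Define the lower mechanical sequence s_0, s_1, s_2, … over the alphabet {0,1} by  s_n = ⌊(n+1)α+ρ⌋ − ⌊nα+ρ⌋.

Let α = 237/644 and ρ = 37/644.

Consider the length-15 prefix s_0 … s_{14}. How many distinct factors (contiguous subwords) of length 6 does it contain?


7

t_n = ⌊(n·237+37)/644⌋ for n = 0 … 15:
  n=0…9: ⌊37/644⌋=0 ⌊274/644⌋=0 ⌊511/644⌋=0 ⌊748/644⌋=1 ⌊985/644⌋=1 ⌊1222/644⌋=1 ⌊1459/644⌋=2 ⌊1696/644⌋=2 ⌊1933/644⌋=3 ⌊2170/644⌋=3
  n=10…15: ⌊2407/644⌋=3 ⌊2644/644⌋=4 ⌊2881/644⌋=4 ⌊3118/644⌋=4 ⌊3355/644⌋=5 ⌊3592/644⌋=5
s_n = t_(n+1) − t_n for n = 0 … 14 gives
prefix = 001001010010010
slide a length-6 window over [0..5] … [9..14] (10 windows); first occurrence of each distinct factor:
  [  0..  5] 001001
  [  1..  6] 010010
  [  2..  7] 100101
  [  3..  8] 001010
  [  4..  9] 010100
  [  5.. 10] 101001
  [  7.. 12] 100100
  (the other 3 windows repeat one of these)
distinct factors: {001001, 001010, 010010, 010100, 100100, 100101, 101001}
count = 7  (Sturmian bound for length 6 is 7)


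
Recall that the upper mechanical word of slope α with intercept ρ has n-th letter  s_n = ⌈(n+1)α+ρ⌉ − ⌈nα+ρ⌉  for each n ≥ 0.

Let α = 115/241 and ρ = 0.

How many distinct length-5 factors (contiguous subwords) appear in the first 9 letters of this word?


t_n = ⌈(n·115)/241⌉ for n = 0 … 9:
  n=0…9: ⌈0/241⌉=0 ⌈115/241⌉=1 ⌈230/241⌉=1 ⌈345/241⌉=2 ⌈460/241⌉=2 ⌈575/241⌉=3 ⌈690/241⌉=3 ⌈805/241⌉=4 ⌈920/241⌉=4 ⌈1035/241⌉=5
s_n = t_(n+1) − t_n for n = 0 … 8 gives
prefix = 101010101
slide a length-5 window over [0..4] … [4..8] (5 windows); first occurrence of each distinct factor:
  [  0..  4] 10101
  [  1..  5] 01010
  (the other 3 windows repeat one of these)
distinct factors: {01010, 10101}
count = 2  (Sturmian bound for length 5 is 6)

2


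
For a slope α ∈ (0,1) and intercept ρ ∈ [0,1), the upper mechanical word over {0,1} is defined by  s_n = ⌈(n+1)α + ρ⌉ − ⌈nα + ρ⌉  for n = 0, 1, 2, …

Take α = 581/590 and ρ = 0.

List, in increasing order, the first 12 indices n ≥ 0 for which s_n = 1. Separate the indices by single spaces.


0 1 2 3 4 5 6 7 8 9 10 11

n=0: ⌈581/590⌉−⌈0/590⌉ = 1−0 = 1  ← one
n=1: ⌈1162/590⌉−⌈581/590⌉ = 2−1 = 1  ← one
n=2: ⌈1743/590⌉−⌈1162/590⌉ = 3−2 = 1  ← one
n=3: ⌈2324/590⌉−⌈1743/590⌉ = 4−3 = 1  ← one
n=4: ⌈2905/590⌉−⌈2324/590⌉ = 5−4 = 1  ← one
n=5: ⌈3486/590⌉−⌈2905/590⌉ = 6−5 = 1  ← one
n=6: ⌈4067/590⌉−⌈3486/590⌉ = 7−6 = 1  ← one
n=7: ⌈4648/590⌉−⌈4067/590⌉ = 8−7 = 1  ← one
n=8: ⌈5229/590⌉−⌈4648/590⌉ = 9−8 = 1  ← one
n=9: ⌈5810/590⌉−⌈5229/590⌉ = 10−9 = 1  ← one
n=10: ⌈6391/590⌉−⌈5810/590⌉ = 11−10 = 1  ← one
n=11: ⌈6972/590⌉−⌈6391/590⌉ = 12−11 = 1  ← one
positions of the first 12 ones: 0 1 2 3 4 5 6 7 8 9 10 11


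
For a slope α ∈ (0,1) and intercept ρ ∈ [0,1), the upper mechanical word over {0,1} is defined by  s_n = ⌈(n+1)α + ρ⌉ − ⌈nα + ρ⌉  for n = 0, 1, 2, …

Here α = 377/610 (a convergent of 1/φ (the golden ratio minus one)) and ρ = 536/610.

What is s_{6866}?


0

(n+1)α + ρ = (6867·377 + 536) / 610 = 2589395/610
nα + ρ     = (6866·377 + 536) / 610 = 2589018/610
⌈2589395/610⌉ = 4245,  ⌈2589018/610⌉ = 4245
s_{6866} = 4245 − 4245 = 0


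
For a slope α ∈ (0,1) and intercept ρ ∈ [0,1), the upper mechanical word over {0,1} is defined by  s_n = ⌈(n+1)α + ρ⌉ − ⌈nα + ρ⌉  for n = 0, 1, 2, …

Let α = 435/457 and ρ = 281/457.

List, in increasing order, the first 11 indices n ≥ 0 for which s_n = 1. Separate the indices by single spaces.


n=0: ⌈716/457⌉−⌈281/457⌉ = 2−1 = 1  ← one
n=1: ⌈1151/457⌉−⌈716/457⌉ = 3−2 = 1  ← one
n=2: ⌈1586/457⌉−⌈1151/457⌉ = 4−3 = 1  ← one
n=3: ⌈2021/457⌉−⌈1586/457⌉ = 5−4 = 1  ← one
n=4: ⌈2456/457⌉−⌈2021/457⌉ = 6−5 = 1  ← one
n=5: ⌈2891/457⌉−⌈2456/457⌉ = 7−6 = 1  ← one
n=6: ⌈3326/457⌉−⌈2891/457⌉ = 8−7 = 1  ← one
n=7: ⌈3761/457⌉−⌈3326/457⌉ = 9−8 = 1  ← one
n=8: ⌈4196/457⌉−⌈3761/457⌉ = 10−9 = 1  ← one
n=9: ⌈4631/457⌉−⌈4196/457⌉ = 11−10 = 1  ← one
n=10: ⌈5066/457⌉−⌈4631/457⌉ = 12−11 = 1  ← one
positions of the first 11 ones: 0 1 2 3 4 5 6 7 8 9 10

0 1 2 3 4 5 6 7 8 9 10


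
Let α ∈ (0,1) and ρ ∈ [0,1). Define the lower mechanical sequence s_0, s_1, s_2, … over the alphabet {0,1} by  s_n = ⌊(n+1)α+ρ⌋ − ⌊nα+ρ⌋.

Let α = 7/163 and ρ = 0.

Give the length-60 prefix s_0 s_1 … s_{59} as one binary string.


000000000000000000000001000000000000000000000010000000000000

n=0: ⌊(1·7)/163⌋ − ⌊(0·7)/163⌋ = ⌊7/163⌋ − ⌊0/163⌋ = 0 − 0 = 0
n=1: ⌊(2·7)/163⌋ − ⌊(1·7)/163⌋ = ⌊14/163⌋ − ⌊7/163⌋ = 0 − 0 = 0
n=2: ⌊(3·7)/163⌋ − ⌊(2·7)/163⌋ = ⌊21/163⌋ − ⌊14/163⌋ = 0 − 0 = 0
n=3: ⌊(4·7)/163⌋ − ⌊(3·7)/163⌋ = ⌊28/163⌋ − ⌊21/163⌋ = 0 − 0 = 0
n=4: ⌊(5·7)/163⌋ − ⌊(4·7)/163⌋ = ⌊35/163⌋ − ⌊28/163⌋ = 0 − 0 = 0
n=5: ⌊(6·7)/163⌋ − ⌊(5·7)/163⌋ = ⌊42/163⌋ − ⌊35/163⌋ = 0 − 0 = 0
n=6: ⌊(7·7)/163⌋ − ⌊(6·7)/163⌋ = ⌊49/163⌋ − ⌊42/163⌋ = 0 − 0 = 0
n=7: ⌊(8·7)/163⌋ − ⌊(7·7)/163⌋ = ⌊56/163⌋ − ⌊49/163⌋ = 0 − 0 = 0
n=8: ⌊(9·7)/163⌋ − ⌊(8·7)/163⌋ = ⌊63/163⌋ − ⌊56/163⌋ = 0 − 0 = 0
n=9: ⌊(10·7)/163⌋ − ⌊(9·7)/163⌋ = ⌊70/163⌋ − ⌊63/163⌋ = 0 − 0 = 0
n=10: ⌊(11·7)/163⌋ − ⌊(10·7)/163⌋ = ⌊77/163⌋ − ⌊70/163⌋ = 0 − 0 = 0
n=11: ⌊(12·7)/163⌋ − ⌊(11·7)/163⌋ = ⌊84/163⌋ − ⌊77/163⌋ = 0 − 0 = 0
n=12: ⌊(13·7)/163⌋ − ⌊(12·7)/163⌋ = ⌊91/163⌋ − ⌊84/163⌋ = 0 − 0 = 0
n=13: ⌊(14·7)/163⌋ − ⌊(13·7)/163⌋ = ⌊98/163⌋ − ⌊91/163⌋ = 0 − 0 = 0
n=14: ⌊(15·7)/163⌋ − ⌊(14·7)/163⌋ = ⌊105/163⌋ − ⌊98/163⌋ = 0 − 0 = 0
n=15: ⌊(16·7)/163⌋ − ⌊(15·7)/163⌋ = ⌊112/163⌋ − ⌊105/163⌋ = 0 − 0 = 0
n=16: ⌊(17·7)/163⌋ − ⌊(16·7)/163⌋ = ⌊119/163⌋ − ⌊112/163⌋ = 0 − 0 = 0
n=17: ⌊(18·7)/163⌋ − ⌊(17·7)/163⌋ = ⌊126/163⌋ − ⌊119/163⌋ = 0 − 0 = 0
n=18: ⌊(19·7)/163⌋ − ⌊(18·7)/163⌋ = ⌊133/163⌋ − ⌊126/163⌋ = 0 − 0 = 0
n=19: ⌊(20·7)/163⌋ − ⌊(19·7)/163⌋ = ⌊140/163⌋ − ⌊133/163⌋ = 0 − 0 = 0
n=20: ⌊(21·7)/163⌋ − ⌊(20·7)/163⌋ = ⌊147/163⌋ − ⌊140/163⌋ = 0 − 0 = 0
n=21: ⌊(22·7)/163⌋ − ⌊(21·7)/163⌋ = ⌊154/163⌋ − ⌊147/163⌋ = 0 − 0 = 0
n=22: ⌊(23·7)/163⌋ − ⌊(22·7)/163⌋ = ⌊161/163⌋ − ⌊154/163⌋ = 0 − 0 = 0
n=23: ⌊(24·7)/163⌋ − ⌊(23·7)/163⌋ = ⌊168/163⌋ − ⌊161/163⌋ = 1 − 0 = 1
n=24: ⌊(25·7)/163⌋ − ⌊(24·7)/163⌋ = ⌊175/163⌋ − ⌊168/163⌋ = 1 − 1 = 0
n=25: ⌊(26·7)/163⌋ − ⌊(25·7)/163⌋ = ⌊182/163⌋ − ⌊175/163⌋ = 1 − 1 = 0
n=26: ⌊(27·7)/163⌋ − ⌊(26·7)/163⌋ = ⌊189/163⌋ − ⌊182/163⌋ = 1 − 1 = 0
n=27: ⌊(28·7)/163⌋ − ⌊(27·7)/163⌋ = ⌊196/163⌋ − ⌊189/163⌋ = 1 − 1 = 0
n=28: ⌊(29·7)/163⌋ − ⌊(28·7)/163⌋ = ⌊203/163⌋ − ⌊196/163⌋ = 1 − 1 = 0
n=29: ⌊(30·7)/163⌋ − ⌊(29·7)/163⌋ = ⌊210/163⌋ − ⌊203/163⌋ = 1 − 1 = 0
n=30: ⌊(31·7)/163⌋ − ⌊(30·7)/163⌋ = ⌊217/163⌋ − ⌊210/163⌋ = 1 − 1 = 0
n=31: ⌊(32·7)/163⌋ − ⌊(31·7)/163⌋ = ⌊224/163⌋ − ⌊217/163⌋ = 1 − 1 = 0
n=32: ⌊(33·7)/163⌋ − ⌊(32·7)/163⌋ = ⌊231/163⌋ − ⌊224/163⌋ = 1 − 1 = 0
n=33: ⌊(34·7)/163⌋ − ⌊(33·7)/163⌋ = ⌊238/163⌋ − ⌊231/163⌋ = 1 − 1 = 0
n=34: ⌊(35·7)/163⌋ − ⌊(34·7)/163⌋ = ⌊245/163⌋ − ⌊238/163⌋ = 1 − 1 = 0
n=35: ⌊(36·7)/163⌋ − ⌊(35·7)/163⌋ = ⌊252/163⌋ − ⌊245/163⌋ = 1 − 1 = 0
n=36: ⌊(37·7)/163⌋ − ⌊(36·7)/163⌋ = ⌊259/163⌋ − ⌊252/163⌋ = 1 − 1 = 0
n=37: ⌊(38·7)/163⌋ − ⌊(37·7)/163⌋ = ⌊266/163⌋ − ⌊259/163⌋ = 1 − 1 = 0
n=38: ⌊(39·7)/163⌋ − ⌊(38·7)/163⌋ = ⌊273/163⌋ − ⌊266/163⌋ = 1 − 1 = 0
n=39: ⌊(40·7)/163⌋ − ⌊(39·7)/163⌋ = ⌊280/163⌋ − ⌊273/163⌋ = 1 − 1 = 0
n=40: ⌊(41·7)/163⌋ − ⌊(40·7)/163⌋ = ⌊287/163⌋ − ⌊280/163⌋ = 1 − 1 = 0
n=41: ⌊(42·7)/163⌋ − ⌊(41·7)/163⌋ = ⌊294/163⌋ − ⌊287/163⌋ = 1 − 1 = 0
n=42: ⌊(43·7)/163⌋ − ⌊(42·7)/163⌋ = ⌊301/163⌋ − ⌊294/163⌋ = 1 − 1 = 0
n=43: ⌊(44·7)/163⌋ − ⌊(43·7)/163⌋ = ⌊308/163⌋ − ⌊301/163⌋ = 1 − 1 = 0
n=44: ⌊(45·7)/163⌋ − ⌊(44·7)/163⌋ = ⌊315/163⌋ − ⌊308/163⌋ = 1 − 1 = 0
n=45: ⌊(46·7)/163⌋ − ⌊(45·7)/163⌋ = ⌊322/163⌋ − ⌊315/163⌋ = 1 − 1 = 0
n=46: ⌊(47·7)/163⌋ − ⌊(46·7)/163⌋ = ⌊329/163⌋ − ⌊322/163⌋ = 2 − 1 = 1
n=47: ⌊(48·7)/163⌋ − ⌊(47·7)/163⌋ = ⌊336/163⌋ − ⌊329/163⌋ = 2 − 2 = 0
n=48: ⌊(49·7)/163⌋ − ⌊(48·7)/163⌋ = ⌊343/163⌋ − ⌊336/163⌋ = 2 − 2 = 0
n=49: ⌊(50·7)/163⌋ − ⌊(49·7)/163⌋ = ⌊350/163⌋ − ⌊343/163⌋ = 2 − 2 = 0
n=50: ⌊(51·7)/163⌋ − ⌊(50·7)/163⌋ = ⌊357/163⌋ − ⌊350/163⌋ = 2 − 2 = 0
n=51: ⌊(52·7)/163⌋ − ⌊(51·7)/163⌋ = ⌊364/163⌋ − ⌊357/163⌋ = 2 − 2 = 0
n=52: ⌊(53·7)/163⌋ − ⌊(52·7)/163⌋ = ⌊371/163⌋ − ⌊364/163⌋ = 2 − 2 = 0
n=53: ⌊(54·7)/163⌋ − ⌊(53·7)/163⌋ = ⌊378/163⌋ − ⌊371/163⌋ = 2 − 2 = 0
n=54: ⌊(55·7)/163⌋ − ⌊(54·7)/163⌋ = ⌊385/163⌋ − ⌊378/163⌋ = 2 − 2 = 0
n=55: ⌊(56·7)/163⌋ − ⌊(55·7)/163⌋ = ⌊392/163⌋ − ⌊385/163⌋ = 2 − 2 = 0
n=56: ⌊(57·7)/163⌋ − ⌊(56·7)/163⌋ = ⌊399/163⌋ − ⌊392/163⌋ = 2 − 2 = 0
n=57: ⌊(58·7)/163⌋ − ⌊(57·7)/163⌋ = ⌊406/163⌋ − ⌊399/163⌋ = 2 − 2 = 0
n=58: ⌊(59·7)/163⌋ − ⌊(58·7)/163⌋ = ⌊413/163⌋ − ⌊406/163⌋ = 2 − 2 = 0
n=59: ⌊(60·7)/163⌋ − ⌊(59·7)/163⌋ = ⌊420/163⌋ − ⌊413/163⌋ = 2 − 2 = 0


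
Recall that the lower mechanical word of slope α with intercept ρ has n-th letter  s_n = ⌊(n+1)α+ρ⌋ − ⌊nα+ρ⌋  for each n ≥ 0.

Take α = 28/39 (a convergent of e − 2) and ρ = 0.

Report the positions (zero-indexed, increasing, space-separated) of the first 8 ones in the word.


n=0: ⌊28/39⌋−⌊0/39⌋ = 0−0 = 0
n=1: ⌊56/39⌋−⌊28/39⌋ = 1−0 = 1  ← one
n=2: ⌊84/39⌋−⌊56/39⌋ = 2−1 = 1  ← one
n=3: ⌊112/39⌋−⌊84/39⌋ = 2−2 = 0
n=4: ⌊140/39⌋−⌊112/39⌋ = 3−2 = 1  ← one
n=5: ⌊168/39⌋−⌊140/39⌋ = 4−3 = 1  ← one
n=6: ⌊196/39⌋−⌊168/39⌋ = 5−4 = 1  ← one
n=7: ⌊224/39⌋−⌊196/39⌋ = 5−5 = 0
n=8: ⌊252/39⌋−⌊224/39⌋ = 6−5 = 1  ← one
n=9: ⌊280/39⌋−⌊252/39⌋ = 7−6 = 1  ← one
n=10: ⌊308/39⌋−⌊280/39⌋ = 7−7 = 0
n=11: ⌊336/39⌋−⌊308/39⌋ = 8−7 = 1  ← one
positions of the first 8 ones: 1 2 4 5 6 8 9 11

1 2 4 5 6 8 9 11


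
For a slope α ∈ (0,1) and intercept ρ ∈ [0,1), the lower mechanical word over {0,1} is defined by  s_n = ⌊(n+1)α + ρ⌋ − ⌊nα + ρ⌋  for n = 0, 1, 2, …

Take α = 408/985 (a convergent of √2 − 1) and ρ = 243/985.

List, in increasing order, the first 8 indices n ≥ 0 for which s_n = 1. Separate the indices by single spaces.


n=0: ⌊651/985⌋−⌊243/985⌋ = 0−0 = 0
n=1: ⌊1059/985⌋−⌊651/985⌋ = 1−0 = 1  ← one
n=2: ⌊1467/985⌋−⌊1059/985⌋ = 1−1 = 0
n=3: ⌊1875/985⌋−⌊1467/985⌋ = 1−1 = 0
n=4: ⌊2283/985⌋−⌊1875/985⌋ = 2−1 = 1  ← one
n=5: ⌊2691/985⌋−⌊2283/985⌋ = 2−2 = 0
n=6: ⌊3099/985⌋−⌊2691/985⌋ = 3−2 = 1  ← one
n=7: ⌊3507/985⌋−⌊3099/985⌋ = 3−3 = 0
n=8: ⌊3915/985⌋−⌊3507/985⌋ = 3−3 = 0
n=9: ⌊4323/985⌋−⌊3915/985⌋ = 4−3 = 1  ← one
n=10: ⌊4731/985⌋−⌊4323/985⌋ = 4−4 = 0
n=11: ⌊5139/985⌋−⌊4731/985⌋ = 5−4 = 1  ← one
n=12: ⌊5547/985⌋−⌊5139/985⌋ = 5−5 = 0
n=13: ⌊5955/985⌋−⌊5547/985⌋ = 6−5 = 1  ← one
n=14: ⌊6363/985⌋−⌊5955/985⌋ = 6−6 = 0
n=15: ⌊6771/985⌋−⌊6363/985⌋ = 6−6 = 0
n=16: ⌊7179/985⌋−⌊6771/985⌋ = 7−6 = 1  ← one
n=17: ⌊7587/985⌋−⌊7179/985⌋ = 7−7 = 0
n=18: ⌊7995/985⌋−⌊7587/985⌋ = 8−7 = 1  ← one
positions of the first 8 ones: 1 4 6 9 11 13 16 18

1 4 6 9 11 13 16 18


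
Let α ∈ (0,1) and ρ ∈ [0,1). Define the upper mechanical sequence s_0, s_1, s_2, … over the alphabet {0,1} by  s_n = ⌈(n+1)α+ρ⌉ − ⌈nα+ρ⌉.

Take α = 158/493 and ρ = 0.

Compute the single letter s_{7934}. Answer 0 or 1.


(n+1)α + ρ = (7935·158) / 493 = 1253730/493
nα + ρ     = (7934·158) / 493 = 1253572/493
⌈1253730/493⌉ = 2544,  ⌈1253572/493⌉ = 2543
s_{7934} = 2544 − 2543 = 1

1


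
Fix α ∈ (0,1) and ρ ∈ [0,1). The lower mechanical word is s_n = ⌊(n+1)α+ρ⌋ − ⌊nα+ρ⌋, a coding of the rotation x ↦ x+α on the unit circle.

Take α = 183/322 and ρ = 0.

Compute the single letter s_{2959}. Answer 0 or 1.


(n+1)α + ρ = (2960·183) / 322 = 541680/322
nα + ρ     = (2959·183) / 322 = 541497/322
⌊541680/322⌋ = 1682,  ⌊541497/322⌋ = 1681
s_{2959} = 1682 − 1681 = 1

1


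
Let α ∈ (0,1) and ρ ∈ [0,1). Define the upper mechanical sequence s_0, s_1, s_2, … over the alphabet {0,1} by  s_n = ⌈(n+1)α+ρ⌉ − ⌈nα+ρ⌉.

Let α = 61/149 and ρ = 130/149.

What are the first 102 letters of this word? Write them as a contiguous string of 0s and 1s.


101001010010101001010010100101001010100101001010010100101010010100101001010010101001010010100101001010

n=0: ⌈(1·61+130)/149⌉ − ⌈(0·61+130)/149⌉ = ⌈191/149⌉ − ⌈130/149⌉ = 2 − 1 = 1
n=1: ⌈(2·61+130)/149⌉ − ⌈(1·61+130)/149⌉ = ⌈252/149⌉ − ⌈191/149⌉ = 2 − 2 = 0
n=2: ⌈(3·61+130)/149⌉ − ⌈(2·61+130)/149⌉ = ⌈313/149⌉ − ⌈252/149⌉ = 3 − 2 = 1
n=3: ⌈(4·61+130)/149⌉ − ⌈(3·61+130)/149⌉ = ⌈374/149⌉ − ⌈313/149⌉ = 3 − 3 = 0
n=4: ⌈(5·61+130)/149⌉ − ⌈(4·61+130)/149⌉ = ⌈435/149⌉ − ⌈374/149⌉ = 3 − 3 = 0
n=5: ⌈(6·61+130)/149⌉ − ⌈(5·61+130)/149⌉ = ⌈496/149⌉ − ⌈435/149⌉ = 4 − 3 = 1
n=6: ⌈(7·61+130)/149⌉ − ⌈(6·61+130)/149⌉ = ⌈557/149⌉ − ⌈496/149⌉ = 4 − 4 = 0
n=7: ⌈(8·61+130)/149⌉ − ⌈(7·61+130)/149⌉ = ⌈618/149⌉ − ⌈557/149⌉ = 5 − 4 = 1
n=8: ⌈(9·61+130)/149⌉ − ⌈(8·61+130)/149⌉ = ⌈679/149⌉ − ⌈618/149⌉ = 5 − 5 = 0
n=9: ⌈(10·61+130)/149⌉ − ⌈(9·61+130)/149⌉ = ⌈740/149⌉ − ⌈679/149⌉ = 5 − 5 = 0
n=10: ⌈(11·61+130)/149⌉ − ⌈(10·61+130)/149⌉ = ⌈801/149⌉ − ⌈740/149⌉ = 6 − 5 = 1
n=11: ⌈(12·61+130)/149⌉ − ⌈(11·61+130)/149⌉ = ⌈862/149⌉ − ⌈801/149⌉ = 6 − 6 = 0
n=12: ⌈(13·61+130)/149⌉ − ⌈(12·61+130)/149⌉ = ⌈923/149⌉ − ⌈862/149⌉ = 7 − 6 = 1
n=13: ⌈(14·61+130)/149⌉ − ⌈(13·61+130)/149⌉ = ⌈984/149⌉ − ⌈923/149⌉ = 7 − 7 = 0
n=14: ⌈(15·61+130)/149⌉ − ⌈(14·61+130)/149⌉ = ⌈1045/149⌉ − ⌈984/149⌉ = 8 − 7 = 1
n=15: ⌈(16·61+130)/149⌉ − ⌈(15·61+130)/149⌉ = ⌈1106/149⌉ − ⌈1045/149⌉ = 8 − 8 = 0
n=16: ⌈(17·61+130)/149⌉ − ⌈(16·61+130)/149⌉ = ⌈1167/149⌉ − ⌈1106/149⌉ = 8 − 8 = 0
n=17: ⌈(18·61+130)/149⌉ − ⌈(17·61+130)/149⌉ = ⌈1228/149⌉ − ⌈1167/149⌉ = 9 − 8 = 1
n=18: ⌈(19·61+130)/149⌉ − ⌈(18·61+130)/149⌉ = ⌈1289/149⌉ − ⌈1228/149⌉ = 9 − 9 = 0
n=19: ⌈(20·61+130)/149⌉ − ⌈(19·61+130)/149⌉ = ⌈1350/149⌉ − ⌈1289/149⌉ = 10 − 9 = 1
n=20: ⌈(21·61+130)/149⌉ − ⌈(20·61+130)/149⌉ = ⌈1411/149⌉ − ⌈1350/149⌉ = 10 − 10 = 0
n=21: ⌈(22·61+130)/149⌉ − ⌈(21·61+130)/149⌉ = ⌈1472/149⌉ − ⌈1411/149⌉ = 10 − 10 = 0
n=22: ⌈(23·61+130)/149⌉ − ⌈(22·61+130)/149⌉ = ⌈1533/149⌉ − ⌈1472/149⌉ = 11 − 10 = 1
n=23: ⌈(24·61+130)/149⌉ − ⌈(23·61+130)/149⌉ = ⌈1594/149⌉ − ⌈1533/149⌉ = 11 − 11 = 0
n=24: ⌈(25·61+130)/149⌉ − ⌈(24·61+130)/149⌉ = ⌈1655/149⌉ − ⌈1594/149⌉ = 12 − 11 = 1
n=25: ⌈(26·61+130)/149⌉ − ⌈(25·61+130)/149⌉ = ⌈1716/149⌉ − ⌈1655/149⌉ = 12 − 12 = 0
n=26: ⌈(27·61+130)/149⌉ − ⌈(26·61+130)/149⌉ = ⌈1777/149⌉ − ⌈1716/149⌉ = 12 − 12 = 0
n=27: ⌈(28·61+130)/149⌉ − ⌈(27·61+130)/149⌉ = ⌈1838/149⌉ − ⌈1777/149⌉ = 13 − 12 = 1
n=28: ⌈(29·61+130)/149⌉ − ⌈(28·61+130)/149⌉ = ⌈1899/149⌉ − ⌈1838/149⌉ = 13 − 13 = 0
n=29: ⌈(30·61+130)/149⌉ − ⌈(29·61+130)/149⌉ = ⌈1960/149⌉ − ⌈1899/149⌉ = 14 − 13 = 1
n=30: ⌈(31·61+130)/149⌉ − ⌈(30·61+130)/149⌉ = ⌈2021/149⌉ − ⌈1960/149⌉ = 14 − 14 = 0
n=31: ⌈(32·61+130)/149⌉ − ⌈(31·61+130)/149⌉ = ⌈2082/149⌉ − ⌈2021/149⌉ = 14 − 14 = 0
n=32: ⌈(33·61+130)/149⌉ − ⌈(32·61+130)/149⌉ = ⌈2143/149⌉ − ⌈2082/149⌉ = 15 − 14 = 1
n=33: ⌈(34·61+130)/149⌉ − ⌈(33·61+130)/149⌉ = ⌈2204/149⌉ − ⌈2143/149⌉ = 15 − 15 = 0
n=34: ⌈(35·61+130)/149⌉ − ⌈(34·61+130)/149⌉ = ⌈2265/149⌉ − ⌈2204/149⌉ = 16 − 15 = 1
n=35: ⌈(36·61+130)/149⌉ − ⌈(35·61+130)/149⌉ = ⌈2326/149⌉ − ⌈2265/149⌉ = 16 − 16 = 0
n=36: ⌈(37·61+130)/149⌉ − ⌈(36·61+130)/149⌉ = ⌈2387/149⌉ − ⌈2326/149⌉ = 17 − 16 = 1
n=37: ⌈(38·61+130)/149⌉ − ⌈(37·61+130)/149⌉ = ⌈2448/149⌉ − ⌈2387/149⌉ = 17 − 17 = 0
n=38: ⌈(39·61+130)/149⌉ − ⌈(38·61+130)/149⌉ = ⌈2509/149⌉ − ⌈2448/149⌉ = 17 − 17 = 0
n=39: ⌈(40·61+130)/149⌉ − ⌈(39·61+130)/149⌉ = ⌈2570/149⌉ − ⌈2509/149⌉ = 18 − 17 = 1
n=40: ⌈(41·61+130)/149⌉ − ⌈(40·61+130)/149⌉ = ⌈2631/149⌉ − ⌈2570/149⌉ = 18 − 18 = 0
n=41: ⌈(42·61+130)/149⌉ − ⌈(41·61+130)/149⌉ = ⌈2692/149⌉ − ⌈2631/149⌉ = 19 − 18 = 1
n=42: ⌈(43·61+130)/149⌉ − ⌈(42·61+130)/149⌉ = ⌈2753/149⌉ − ⌈2692/149⌉ = 19 − 19 = 0
n=43: ⌈(44·61+130)/149⌉ − ⌈(43·61+130)/149⌉ = ⌈2814/149⌉ − ⌈2753/149⌉ = 19 − 19 = 0
n=44: ⌈(45·61+130)/149⌉ − ⌈(44·61+130)/149⌉ = ⌈2875/149⌉ − ⌈2814/149⌉ = 20 − 19 = 1
n=45: ⌈(46·61+130)/149⌉ − ⌈(45·61+130)/149⌉ = ⌈2936/149⌉ − ⌈2875/149⌉ = 20 − 20 = 0
n=46: ⌈(47·61+130)/149⌉ − ⌈(46·61+130)/149⌉ = ⌈2997/149⌉ − ⌈2936/149⌉ = 21 − 20 = 1
n=47: ⌈(48·61+130)/149⌉ − ⌈(47·61+130)/149⌉ = ⌈3058/149⌉ − ⌈2997/149⌉ = 21 − 21 = 0
n=48: ⌈(49·61+130)/149⌉ − ⌈(48·61+130)/149⌉ = ⌈3119/149⌉ − ⌈3058/149⌉ = 21 − 21 = 0
n=49: ⌈(50·61+130)/149⌉ − ⌈(49·61+130)/149⌉ = ⌈3180/149⌉ − ⌈3119/149⌉ = 22 − 21 = 1
n=50: ⌈(51·61+130)/149⌉ − ⌈(50·61+130)/149⌉ = ⌈3241/149⌉ − ⌈3180/149⌉ = 22 − 22 = 0
n=51: ⌈(52·61+130)/149⌉ − ⌈(51·61+130)/149⌉ = ⌈3302/149⌉ − ⌈3241/149⌉ = 23 − 22 = 1
n=52: ⌈(53·61+130)/149⌉ − ⌈(52·61+130)/149⌉ = ⌈3363/149⌉ − ⌈3302/149⌉ = 23 − 23 = 0
n=53: ⌈(54·61+130)/149⌉ − ⌈(53·61+130)/149⌉ = ⌈3424/149⌉ − ⌈3363/149⌉ = 23 − 23 = 0
n=54: ⌈(55·61+130)/149⌉ − ⌈(54·61+130)/149⌉ = ⌈3485/149⌉ − ⌈3424/149⌉ = 24 − 23 = 1
n=55: ⌈(56·61+130)/149⌉ − ⌈(55·61+130)/149⌉ = ⌈3546/149⌉ − ⌈3485/149⌉ = 24 − 24 = 0
n=56: ⌈(57·61+130)/149⌉ − ⌈(56·61+130)/149⌉ = ⌈3607/149⌉ − ⌈3546/149⌉ = 25 − 24 = 1
n=57: ⌈(58·61+130)/149⌉ − ⌈(57·61+130)/149⌉ = ⌈3668/149⌉ − ⌈3607/149⌉ = 25 − 25 = 0
n=58: ⌈(59·61+130)/149⌉ − ⌈(58·61+130)/149⌉ = ⌈3729/149⌉ − ⌈3668/149⌉ = 26 − 25 = 1
n=59: ⌈(60·61+130)/149⌉ − ⌈(59·61+130)/149⌉ = ⌈3790/149⌉ − ⌈3729/149⌉ = 26 − 26 = 0
n=60: ⌈(61·61+130)/149⌉ − ⌈(60·61+130)/149⌉ = ⌈3851/149⌉ − ⌈3790/149⌉ = 26 − 26 = 0
n=61: ⌈(62·61+130)/149⌉ − ⌈(61·61+130)/149⌉ = ⌈3912/149⌉ − ⌈3851/149⌉ = 27 − 26 = 1
n=62: ⌈(63·61+130)/149⌉ − ⌈(62·61+130)/149⌉ = ⌈3973/149⌉ − ⌈3912/149⌉ = 27 − 27 = 0
n=63: ⌈(64·61+130)/149⌉ − ⌈(63·61+130)/149⌉ = ⌈4034/149⌉ − ⌈3973/149⌉ = 28 − 27 = 1
n=64: ⌈(65·61+130)/149⌉ − ⌈(64·61+130)/149⌉ = ⌈4095/149⌉ − ⌈4034/149⌉ = 28 − 28 = 0
n=65: ⌈(66·61+130)/149⌉ − ⌈(65·61+130)/149⌉ = ⌈4156/149⌉ − ⌈4095/149⌉ = 28 − 28 = 0
n=66: ⌈(67·61+130)/149⌉ − ⌈(66·61+130)/149⌉ = ⌈4217/149⌉ − ⌈4156/149⌉ = 29 − 28 = 1
n=67: ⌈(68·61+130)/149⌉ − ⌈(67·61+130)/149⌉ = ⌈4278/149⌉ − ⌈4217/149⌉ = 29 − 29 = 0
n=68: ⌈(69·61+130)/149⌉ − ⌈(68·61+130)/149⌉ = ⌈4339/149⌉ − ⌈4278/149⌉ = 30 − 29 = 1
n=69: ⌈(70·61+130)/149⌉ − ⌈(69·61+130)/149⌉ = ⌈4400/149⌉ − ⌈4339/149⌉ = 30 − 30 = 0
n=70: ⌈(71·61+130)/149⌉ − ⌈(70·61+130)/149⌉ = ⌈4461/149⌉ − ⌈4400/149⌉ = 30 − 30 = 0
n=71: ⌈(72·61+130)/149⌉ − ⌈(71·61+130)/149⌉ = ⌈4522/149⌉ − ⌈4461/149⌉ = 31 − 30 = 1
n=72: ⌈(73·61+130)/149⌉ − ⌈(72·61+130)/149⌉ = ⌈4583/149⌉ − ⌈4522/149⌉ = 31 − 31 = 0
n=73: ⌈(74·61+130)/149⌉ − ⌈(73·61+130)/149⌉ = ⌈4644/149⌉ − ⌈4583/149⌉ = 32 − 31 = 1
n=74: ⌈(75·61+130)/149⌉ − ⌈(74·61+130)/149⌉ = ⌈4705/149⌉ − ⌈4644/149⌉ = 32 − 32 = 0
n=75: ⌈(76·61+130)/149⌉ − ⌈(75·61+130)/149⌉ = ⌈4766/149⌉ − ⌈4705/149⌉ = 32 − 32 = 0
n=76: ⌈(77·61+130)/149⌉ − ⌈(76·61+130)/149⌉ = ⌈4827/149⌉ − ⌈4766/149⌉ = 33 − 32 = 1
n=77: ⌈(78·61+130)/149⌉ − ⌈(77·61+130)/149⌉ = ⌈4888/149⌉ − ⌈4827/149⌉ = 33 − 33 = 0
n=78: ⌈(79·61+130)/149⌉ − ⌈(78·61+130)/149⌉ = ⌈4949/149⌉ − ⌈4888/149⌉ = 34 − 33 = 1
n=79: ⌈(80·61+130)/149⌉ − ⌈(79·61+130)/149⌉ = ⌈5010/149⌉ − ⌈4949/149⌉ = 34 − 34 = 0
n=80: ⌈(81·61+130)/149⌉ − ⌈(80·61+130)/149⌉ = ⌈5071/149⌉ − ⌈5010/149⌉ = 35 − 34 = 1
n=81: ⌈(82·61+130)/149⌉ − ⌈(81·61+130)/149⌉ = ⌈5132/149⌉ − ⌈5071/149⌉ = 35 − 35 = 0
n=82: ⌈(83·61+130)/149⌉ − ⌈(82·61+130)/149⌉ = ⌈5193/149⌉ − ⌈5132/149⌉ = 35 − 35 = 0
n=83: ⌈(84·61+130)/149⌉ − ⌈(83·61+130)/149⌉ = ⌈5254/149⌉ − ⌈5193/149⌉ = 36 − 35 = 1
n=84: ⌈(85·61+130)/149⌉ − ⌈(84·61+130)/149⌉ = ⌈5315/149⌉ − ⌈5254/149⌉ = 36 − 36 = 0
n=85: ⌈(86·61+130)/149⌉ − ⌈(85·61+130)/149⌉ = ⌈5376/149⌉ − ⌈5315/149⌉ = 37 − 36 = 1
n=86: ⌈(87·61+130)/149⌉ − ⌈(86·61+130)/149⌉ = ⌈5437/149⌉ − ⌈5376/149⌉ = 37 − 37 = 0
n=87: ⌈(88·61+130)/149⌉ − ⌈(87·61+130)/149⌉ = ⌈5498/149⌉ − ⌈5437/149⌉ = 37 − 37 = 0
n=88: ⌈(89·61+130)/149⌉ − ⌈(88·61+130)/149⌉ = ⌈5559/149⌉ − ⌈5498/149⌉ = 38 − 37 = 1
n=89: ⌈(90·61+130)/149⌉ − ⌈(89·61+130)/149⌉ = ⌈5620/149⌉ − ⌈5559/149⌉ = 38 − 38 = 0
n=90: ⌈(91·61+130)/149⌉ − ⌈(90·61+130)/149⌉ = ⌈5681/149⌉ − ⌈5620/149⌉ = 39 − 38 = 1
n=91: ⌈(92·61+130)/149⌉ − ⌈(91·61+130)/149⌉ = ⌈5742/149⌉ − ⌈5681/149⌉ = 39 − 39 = 0
n=92: ⌈(93·61+130)/149⌉ − ⌈(92·61+130)/149⌉ = ⌈5803/149⌉ − ⌈5742/149⌉ = 39 − 39 = 0
n=93: ⌈(94·61+130)/149⌉ − ⌈(93·61+130)/149⌉ = ⌈5864/149⌉ − ⌈5803/149⌉ = 40 − 39 = 1
n=94: ⌈(95·61+130)/149⌉ − ⌈(94·61+130)/149⌉ = ⌈5925/149⌉ − ⌈5864/149⌉ = 40 − 40 = 0
n=95: ⌈(96·61+130)/149⌉ − ⌈(95·61+130)/149⌉ = ⌈5986/149⌉ − ⌈5925/149⌉ = 41 − 40 = 1
n=96: ⌈(97·61+130)/149⌉ − ⌈(96·61+130)/149⌉ = ⌈6047/149⌉ − ⌈5986/149⌉ = 41 − 41 = 0
n=97: ⌈(98·61+130)/149⌉ − ⌈(97·61+130)/149⌉ = ⌈6108/149⌉ − ⌈6047/149⌉ = 41 − 41 = 0
n=98: ⌈(99·61+130)/149⌉ − ⌈(98·61+130)/149⌉ = ⌈6169/149⌉ − ⌈6108/149⌉ = 42 − 41 = 1
n=99: ⌈(100·61+130)/149⌉ − ⌈(99·61+130)/149⌉ = ⌈6230/149⌉ − ⌈6169/149⌉ = 42 − 42 = 0
n=100: ⌈(101·61+130)/149⌉ − ⌈(100·61+130)/149⌉ = ⌈6291/149⌉ − ⌈6230/149⌉ = 43 − 42 = 1
n=101: ⌈(102·61+130)/149⌉ − ⌈(101·61+130)/149⌉ = ⌈6352/149⌉ − ⌈6291/149⌉ = 43 − 43 = 0


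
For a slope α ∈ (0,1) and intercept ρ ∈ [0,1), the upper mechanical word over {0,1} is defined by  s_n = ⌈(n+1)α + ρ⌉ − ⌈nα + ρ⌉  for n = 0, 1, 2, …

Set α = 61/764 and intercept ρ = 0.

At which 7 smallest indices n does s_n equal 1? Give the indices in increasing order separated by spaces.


0 12 25 37 50 62 75

n=0: ⌈61/764⌉−⌈0/764⌉ = 1−0 = 1  ← one
n=1: ⌈122/764⌉−⌈61/764⌉ = 1−1 = 0
n=2: ⌈183/764⌉−⌈122/764⌉ = 1−1 = 0
  …
n=12: ⌈793/764⌉−⌈732/764⌉ = 2−1 = 1  ← one
n=13: ⌈854/764⌉−⌈793/764⌉ = 2−2 = 0
n=14: ⌈915/764⌉−⌈854/764⌉ = 2−2 = 0
  …
n=25: ⌈1586/764⌉−⌈1525/764⌉ = 3−2 = 1  ← one
n=26: ⌈1647/764⌉−⌈1586/764⌉ = 3−3 = 0
n=27: ⌈1708/764⌉−⌈1647/764⌉ = 3−3 = 0
  …
n=37: ⌈2318/764⌉−⌈2257/764⌉ = 4−3 = 1  ← one
n=38: ⌈2379/764⌉−⌈2318/764⌉ = 4−4 = 0
n=39: ⌈2440/764⌉−⌈2379/764⌉ = 4−4 = 0
  …
n=50: ⌈3111/764⌉−⌈3050/764⌉ = 5−4 = 1  ← one
n=51: ⌈3172/764⌉−⌈3111/764⌉ = 5−5 = 0
n=52: ⌈3233/764⌉−⌈3172/764⌉ = 5−5 = 0
  …
n=62: ⌈3843/764⌉−⌈3782/764⌉ = 6−5 = 1  ← one
n=63: ⌈3904/764⌉−⌈3843/764⌉ = 6−6 = 0
n=64: ⌈3965/764⌉−⌈3904/764⌉ = 6−6 = 0
  …
n=75: ⌈4636/764⌉−⌈4575/764⌉ = 7−6 = 1  ← one
positions of the first 7 ones: 0 12 25 37 50 62 75


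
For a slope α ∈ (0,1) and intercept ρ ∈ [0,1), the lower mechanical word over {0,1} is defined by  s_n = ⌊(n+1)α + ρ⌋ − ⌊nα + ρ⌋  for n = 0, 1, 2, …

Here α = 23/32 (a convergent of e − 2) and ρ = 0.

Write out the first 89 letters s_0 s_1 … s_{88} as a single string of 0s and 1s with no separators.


01101110110111011011101101110111011011101101110110111011011101110110111011011101101110110

n=0: ⌊(1·23)/32⌋ − ⌊(0·23)/32⌋ = ⌊23/32⌋ − ⌊0/32⌋ = 0 − 0 = 0
n=1: ⌊(2·23)/32⌋ − ⌊(1·23)/32⌋ = ⌊46/32⌋ − ⌊23/32⌋ = 1 − 0 = 1
n=2: ⌊(3·23)/32⌋ − ⌊(2·23)/32⌋ = ⌊69/32⌋ − ⌊46/32⌋ = 2 − 1 = 1
n=3: ⌊(4·23)/32⌋ − ⌊(3·23)/32⌋ = ⌊92/32⌋ − ⌊69/32⌋ = 2 − 2 = 0
n=4: ⌊(5·23)/32⌋ − ⌊(4·23)/32⌋ = ⌊115/32⌋ − ⌊92/32⌋ = 3 − 2 = 1
n=5: ⌊(6·23)/32⌋ − ⌊(5·23)/32⌋ = ⌊138/32⌋ − ⌊115/32⌋ = 4 − 3 = 1
n=6: ⌊(7·23)/32⌋ − ⌊(6·23)/32⌋ = ⌊161/32⌋ − ⌊138/32⌋ = 5 − 4 = 1
n=7: ⌊(8·23)/32⌋ − ⌊(7·23)/32⌋ = ⌊184/32⌋ − ⌊161/32⌋ = 5 − 5 = 0
n=8: ⌊(9·23)/32⌋ − ⌊(8·23)/32⌋ = ⌊207/32⌋ − ⌊184/32⌋ = 6 − 5 = 1
n=9: ⌊(10·23)/32⌋ − ⌊(9·23)/32⌋ = ⌊230/32⌋ − ⌊207/32⌋ = 7 − 6 = 1
n=10: ⌊(11·23)/32⌋ − ⌊(10·23)/32⌋ = ⌊253/32⌋ − ⌊230/32⌋ = 7 − 7 = 0
n=11: ⌊(12·23)/32⌋ − ⌊(11·23)/32⌋ = ⌊276/32⌋ − ⌊253/32⌋ = 8 − 7 = 1
n=12: ⌊(13·23)/32⌋ − ⌊(12·23)/32⌋ = ⌊299/32⌋ − ⌊276/32⌋ = 9 − 8 = 1
n=13: ⌊(14·23)/32⌋ − ⌊(13·23)/32⌋ = ⌊322/32⌋ − ⌊299/32⌋ = 10 − 9 = 1
n=14: ⌊(15·23)/32⌋ − ⌊(14·23)/32⌋ = ⌊345/32⌋ − ⌊322/32⌋ = 10 − 10 = 0
n=15: ⌊(16·23)/32⌋ − ⌊(15·23)/32⌋ = ⌊368/32⌋ − ⌊345/32⌋ = 11 − 10 = 1
n=16: ⌊(17·23)/32⌋ − ⌊(16·23)/32⌋ = ⌊391/32⌋ − ⌊368/32⌋ = 12 − 11 = 1
n=17: ⌊(18·23)/32⌋ − ⌊(17·23)/32⌋ = ⌊414/32⌋ − ⌊391/32⌋ = 12 − 12 = 0
n=18: ⌊(19·23)/32⌋ − ⌊(18·23)/32⌋ = ⌊437/32⌋ − ⌊414/32⌋ = 13 − 12 = 1
n=19: ⌊(20·23)/32⌋ − ⌊(19·23)/32⌋ = ⌊460/32⌋ − ⌊437/32⌋ = 14 − 13 = 1
n=20: ⌊(21·23)/32⌋ − ⌊(20·23)/32⌋ = ⌊483/32⌋ − ⌊460/32⌋ = 15 − 14 = 1
n=21: ⌊(22·23)/32⌋ − ⌊(21·23)/32⌋ = ⌊506/32⌋ − ⌊483/32⌋ = 15 − 15 = 0
n=22: ⌊(23·23)/32⌋ − ⌊(22·23)/32⌋ = ⌊529/32⌋ − ⌊506/32⌋ = 16 − 15 = 1
n=23: ⌊(24·23)/32⌋ − ⌊(23·23)/32⌋ = ⌊552/32⌋ − ⌊529/32⌋ = 17 − 16 = 1
n=24: ⌊(25·23)/32⌋ − ⌊(24·23)/32⌋ = ⌊575/32⌋ − ⌊552/32⌋ = 17 − 17 = 0
n=25: ⌊(26·23)/32⌋ − ⌊(25·23)/32⌋ = ⌊598/32⌋ − ⌊575/32⌋ = 18 − 17 = 1
n=26: ⌊(27·23)/32⌋ − ⌊(26·23)/32⌋ = ⌊621/32⌋ − ⌊598/32⌋ = 19 − 18 = 1
n=27: ⌊(28·23)/32⌋ − ⌊(27·23)/32⌋ = ⌊644/32⌋ − ⌊621/32⌋ = 20 − 19 = 1
n=28: ⌊(29·23)/32⌋ − ⌊(28·23)/32⌋ = ⌊667/32⌋ − ⌊644/32⌋ = 20 − 20 = 0
n=29: ⌊(30·23)/32⌋ − ⌊(29·23)/32⌋ = ⌊690/32⌋ − ⌊667/32⌋ = 21 − 20 = 1
n=30: ⌊(31·23)/32⌋ − ⌊(30·23)/32⌋ = ⌊713/32⌋ − ⌊690/32⌋ = 22 − 21 = 1
n=31: ⌊(32·23)/32⌋ − ⌊(31·23)/32⌋ = ⌊736/32⌋ − ⌊713/32⌋ = 23 − 22 = 1
n=32: ⌊(33·23)/32⌋ − ⌊(32·23)/32⌋ = ⌊759/32⌋ − ⌊736/32⌋ = 23 − 23 = 0
n=33: ⌊(34·23)/32⌋ − ⌊(33·23)/32⌋ = ⌊782/32⌋ − ⌊759/32⌋ = 24 − 23 = 1
n=34: ⌊(35·23)/32⌋ − ⌊(34·23)/32⌋ = ⌊805/32⌋ − ⌊782/32⌋ = 25 − 24 = 1
n=35: ⌊(36·23)/32⌋ − ⌊(35·23)/32⌋ = ⌊828/32⌋ − ⌊805/32⌋ = 25 − 25 = 0
n=36: ⌊(37·23)/32⌋ − ⌊(36·23)/32⌋ = ⌊851/32⌋ − ⌊828/32⌋ = 26 − 25 = 1
n=37: ⌊(38·23)/32⌋ − ⌊(37·23)/32⌋ = ⌊874/32⌋ − ⌊851/32⌋ = 27 − 26 = 1
n=38: ⌊(39·23)/32⌋ − ⌊(38·23)/32⌋ = ⌊897/32⌋ − ⌊874/32⌋ = 28 − 27 = 1
n=39: ⌊(40·23)/32⌋ − ⌊(39·23)/32⌋ = ⌊920/32⌋ − ⌊897/32⌋ = 28 − 28 = 0
n=40: ⌊(41·23)/32⌋ − ⌊(40·23)/32⌋ = ⌊943/32⌋ − ⌊920/32⌋ = 29 − 28 = 1
n=41: ⌊(42·23)/32⌋ − ⌊(41·23)/32⌋ = ⌊966/32⌋ − ⌊943/32⌋ = 30 − 29 = 1
n=42: ⌊(43·23)/32⌋ − ⌊(42·23)/32⌋ = ⌊989/32⌋ − ⌊966/32⌋ = 30 − 30 = 0
n=43: ⌊(44·23)/32⌋ − ⌊(43·23)/32⌋ = ⌊1012/32⌋ − ⌊989/32⌋ = 31 − 30 = 1
n=44: ⌊(45·23)/32⌋ − ⌊(44·23)/32⌋ = ⌊1035/32⌋ − ⌊1012/32⌋ = 32 − 31 = 1
n=45: ⌊(46·23)/32⌋ − ⌊(45·23)/32⌋ = ⌊1058/32⌋ − ⌊1035/32⌋ = 33 − 32 = 1
n=46: ⌊(47·23)/32⌋ − ⌊(46·23)/32⌋ = ⌊1081/32⌋ − ⌊1058/32⌋ = 33 − 33 = 0
n=47: ⌊(48·23)/32⌋ − ⌊(47·23)/32⌋ = ⌊1104/32⌋ − ⌊1081/32⌋ = 34 − 33 = 1
n=48: ⌊(49·23)/32⌋ − ⌊(48·23)/32⌋ = ⌊1127/32⌋ − ⌊1104/32⌋ = 35 − 34 = 1
n=49: ⌊(50·23)/32⌋ − ⌊(49·23)/32⌋ = ⌊1150/32⌋ − ⌊1127/32⌋ = 35 − 35 = 0
n=50: ⌊(51·23)/32⌋ − ⌊(50·23)/32⌋ = ⌊1173/32⌋ − ⌊1150/32⌋ = 36 − 35 = 1
n=51: ⌊(52·23)/32⌋ − ⌊(51·23)/32⌋ = ⌊1196/32⌋ − ⌊1173/32⌋ = 37 − 36 = 1
n=52: ⌊(53·23)/32⌋ − ⌊(52·23)/32⌋ = ⌊1219/32⌋ − ⌊1196/32⌋ = 38 − 37 = 1
n=53: ⌊(54·23)/32⌋ − ⌊(53·23)/32⌋ = ⌊1242/32⌋ − ⌊1219/32⌋ = 38 − 38 = 0
n=54: ⌊(55·23)/32⌋ − ⌊(54·23)/32⌋ = ⌊1265/32⌋ − ⌊1242/32⌋ = 39 − 38 = 1
n=55: ⌊(56·23)/32⌋ − ⌊(55·23)/32⌋ = ⌊1288/32⌋ − ⌊1265/32⌋ = 40 − 39 = 1
n=56: ⌊(57·23)/32⌋ − ⌊(56·23)/32⌋ = ⌊1311/32⌋ − ⌊1288/32⌋ = 40 − 40 = 0
n=57: ⌊(58·23)/32⌋ − ⌊(57·23)/32⌋ = ⌊1334/32⌋ − ⌊1311/32⌋ = 41 − 40 = 1
n=58: ⌊(59·23)/32⌋ − ⌊(58·23)/32⌋ = ⌊1357/32⌋ − ⌊1334/32⌋ = 42 − 41 = 1
n=59: ⌊(60·23)/32⌋ − ⌊(59·23)/32⌋ = ⌊1380/32⌋ − ⌊1357/32⌋ = 43 − 42 = 1
n=60: ⌊(61·23)/32⌋ − ⌊(60·23)/32⌋ = ⌊1403/32⌋ − ⌊1380/32⌋ = 43 − 43 = 0
n=61: ⌊(62·23)/32⌋ − ⌊(61·23)/32⌋ = ⌊1426/32⌋ − ⌊1403/32⌋ = 44 − 43 = 1
n=62: ⌊(63·23)/32⌋ − ⌊(62·23)/32⌋ = ⌊1449/32⌋ − ⌊1426/32⌋ = 45 − 44 = 1
n=63: ⌊(64·23)/32⌋ − ⌊(63·23)/32⌋ = ⌊1472/32⌋ − ⌊1449/32⌋ = 46 − 45 = 1
n=64: ⌊(65·23)/32⌋ − ⌊(64·23)/32⌋ = ⌊1495/32⌋ − ⌊1472/32⌋ = 46 − 46 = 0
n=65: ⌊(66·23)/32⌋ − ⌊(65·23)/32⌋ = ⌊1518/32⌋ − ⌊1495/32⌋ = 47 − 46 = 1
n=66: ⌊(67·23)/32⌋ − ⌊(66·23)/32⌋ = ⌊1541/32⌋ − ⌊1518/32⌋ = 48 − 47 = 1
n=67: ⌊(68·23)/32⌋ − ⌊(67·23)/32⌋ = ⌊1564/32⌋ − ⌊1541/32⌋ = 48 − 48 = 0
n=68: ⌊(69·23)/32⌋ − ⌊(68·23)/32⌋ = ⌊1587/32⌋ − ⌊1564/32⌋ = 49 − 48 = 1
n=69: ⌊(70·23)/32⌋ − ⌊(69·23)/32⌋ = ⌊1610/32⌋ − ⌊1587/32⌋ = 50 − 49 = 1
n=70: ⌊(71·23)/32⌋ − ⌊(70·23)/32⌋ = ⌊1633/32⌋ − ⌊1610/32⌋ = 51 − 50 = 1
n=71: ⌊(72·23)/32⌋ − ⌊(71·23)/32⌋ = ⌊1656/32⌋ − ⌊1633/32⌋ = 51 − 51 = 0
n=72: ⌊(73·23)/32⌋ − ⌊(72·23)/32⌋ = ⌊1679/32⌋ − ⌊1656/32⌋ = 52 − 51 = 1
n=73: ⌊(74·23)/32⌋ − ⌊(73·23)/32⌋ = ⌊1702/32⌋ − ⌊1679/32⌋ = 53 − 52 = 1
n=74: ⌊(75·23)/32⌋ − ⌊(74·23)/32⌋ = ⌊1725/32⌋ − ⌊1702/32⌋ = 53 − 53 = 0
n=75: ⌊(76·23)/32⌋ − ⌊(75·23)/32⌋ = ⌊1748/32⌋ − ⌊1725/32⌋ = 54 − 53 = 1
n=76: ⌊(77·23)/32⌋ − ⌊(76·23)/32⌋ = ⌊1771/32⌋ − ⌊1748/32⌋ = 55 − 54 = 1
n=77: ⌊(78·23)/32⌋ − ⌊(77·23)/32⌋ = ⌊1794/32⌋ − ⌊1771/32⌋ = 56 − 55 = 1
n=78: ⌊(79·23)/32⌋ − ⌊(78·23)/32⌋ = ⌊1817/32⌋ − ⌊1794/32⌋ = 56 − 56 = 0
n=79: ⌊(80·23)/32⌋ − ⌊(79·23)/32⌋ = ⌊1840/32⌋ − ⌊1817/32⌋ = 57 − 56 = 1
n=80: ⌊(81·23)/32⌋ − ⌊(80·23)/32⌋ = ⌊1863/32⌋ − ⌊1840/32⌋ = 58 − 57 = 1
n=81: ⌊(82·23)/32⌋ − ⌊(81·23)/32⌋ = ⌊1886/32⌋ − ⌊1863/32⌋ = 58 − 58 = 0
n=82: ⌊(83·23)/32⌋ − ⌊(82·23)/32⌋ = ⌊1909/32⌋ − ⌊1886/32⌋ = 59 − 58 = 1
n=83: ⌊(84·23)/32⌋ − ⌊(83·23)/32⌋ = ⌊1932/32⌋ − ⌊1909/32⌋ = 60 − 59 = 1
n=84: ⌊(85·23)/32⌋ − ⌊(84·23)/32⌋ = ⌊1955/32⌋ − ⌊1932/32⌋ = 61 − 60 = 1
n=85: ⌊(86·23)/32⌋ − ⌊(85·23)/32⌋ = ⌊1978/32⌋ − ⌊1955/32⌋ = 61 − 61 = 0
n=86: ⌊(87·23)/32⌋ − ⌊(86·23)/32⌋ = ⌊2001/32⌋ − ⌊1978/32⌋ = 62 − 61 = 1
n=87: ⌊(88·23)/32⌋ − ⌊(87·23)/32⌋ = ⌊2024/32⌋ − ⌊2001/32⌋ = 63 − 62 = 1
n=88: ⌊(89·23)/32⌋ − ⌊(88·23)/32⌋ = ⌊2047/32⌋ − ⌊2024/32⌋ = 63 − 63 = 0


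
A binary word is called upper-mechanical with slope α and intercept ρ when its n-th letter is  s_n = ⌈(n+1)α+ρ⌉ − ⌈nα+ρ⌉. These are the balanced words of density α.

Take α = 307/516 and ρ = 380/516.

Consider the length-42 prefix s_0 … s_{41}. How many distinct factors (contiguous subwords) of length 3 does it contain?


4

t_n = ⌈(n·307+380)/516⌉ for n = 0 … 42:
  n=0…9: ⌈380/516⌉=1 ⌈687/516⌉=2 ⌈994/516⌉=2 ⌈1301/516⌉=3 ⌈1608/516⌉=4 ⌈1915/516⌉=4 ⌈2222/516⌉=5 ⌈2529/516⌉=5 ⌈2836/516⌉=6 ⌈3143/516⌉=7
  n=10…19: ⌈3450/516⌉=7 ⌈3757/516⌉=8 ⌈4064/516⌉=8 ⌈4371/516⌉=9 ⌈4678/516⌉=10 ⌈4985/516⌉=10 ⌈5292/516⌉=11 ⌈5599/516⌉=11 ⌈5906/516⌉=12 ⌈6213/516⌉=13
  n=20…29: ⌈6520/516⌉=13 ⌈6827/516⌉=14 ⌈7134/516⌉=14 ⌈7441/516⌉=15 ⌈7748/516⌉=16 ⌈8055/516⌉=16 ⌈8362/516⌉=17 ⌈8669/516⌉=17 ⌈8976/516⌉=18 ⌈9283/516⌉=18
  n=30…39: ⌈9590/516⌉=19 ⌈9897/516⌉=20 ⌈10204/516⌉=20 ⌈10511/516⌉=21 ⌈10818/516⌉=21 ⌈11125/516⌉=22 ⌈11432/516⌉=23 ⌈11739/516⌉=23 ⌈12046/516⌉=24 ⌈12353/516⌉=24
  n=40…42: ⌈12660/516⌉=25 ⌈12967/516⌉=26 ⌈13274/516⌉=26
s_n = t_(n+1) − t_n for n = 0 … 41 gives
prefix = 101101011010110101101011010101101011010110
slide a length-3 window over [0..2] … [39..41] (40 windows); first occurrence of each distinct factor:
  [  0..  2] 101
  [  1..  3] 011
  [  2..  4] 110
  [  4..  6] 010
  (the other 36 windows repeat one of these)
distinct factors: {010, 011, 101, 110}
count = 4  (Sturmian bound for length 3 is 4)


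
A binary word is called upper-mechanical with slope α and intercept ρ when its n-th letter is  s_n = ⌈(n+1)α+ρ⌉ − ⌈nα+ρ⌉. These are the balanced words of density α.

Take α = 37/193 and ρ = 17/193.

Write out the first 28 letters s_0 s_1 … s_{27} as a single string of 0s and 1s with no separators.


n=0: ⌈(1·37+17)/193⌉ − ⌈(0·37+17)/193⌉ = ⌈54/193⌉ − ⌈17/193⌉ = 1 − 1 = 0
n=1: ⌈(2·37+17)/193⌉ − ⌈(1·37+17)/193⌉ = ⌈91/193⌉ − ⌈54/193⌉ = 1 − 1 = 0
n=2: ⌈(3·37+17)/193⌉ − ⌈(2·37+17)/193⌉ = ⌈128/193⌉ − ⌈91/193⌉ = 1 − 1 = 0
n=3: ⌈(4·37+17)/193⌉ − ⌈(3·37+17)/193⌉ = ⌈165/193⌉ − ⌈128/193⌉ = 1 − 1 = 0
n=4: ⌈(5·37+17)/193⌉ − ⌈(4·37+17)/193⌉ = ⌈202/193⌉ − ⌈165/193⌉ = 2 − 1 = 1
n=5: ⌈(6·37+17)/193⌉ − ⌈(5·37+17)/193⌉ = ⌈239/193⌉ − ⌈202/193⌉ = 2 − 2 = 0
n=6: ⌈(7·37+17)/193⌉ − ⌈(6·37+17)/193⌉ = ⌈276/193⌉ − ⌈239/193⌉ = 2 − 2 = 0
n=7: ⌈(8·37+17)/193⌉ − ⌈(7·37+17)/193⌉ = ⌈313/193⌉ − ⌈276/193⌉ = 2 − 2 = 0
n=8: ⌈(9·37+17)/193⌉ − ⌈(8·37+17)/193⌉ = ⌈350/193⌉ − ⌈313/193⌉ = 2 − 2 = 0
n=9: ⌈(10·37+17)/193⌉ − ⌈(9·37+17)/193⌉ = ⌈387/193⌉ − ⌈350/193⌉ = 3 − 2 = 1
n=10: ⌈(11·37+17)/193⌉ − ⌈(10·37+17)/193⌉ = ⌈424/193⌉ − ⌈387/193⌉ = 3 − 3 = 0
n=11: ⌈(12·37+17)/193⌉ − ⌈(11·37+17)/193⌉ = ⌈461/193⌉ − ⌈424/193⌉ = 3 − 3 = 0
n=12: ⌈(13·37+17)/193⌉ − ⌈(12·37+17)/193⌉ = ⌈498/193⌉ − ⌈461/193⌉ = 3 − 3 = 0
n=13: ⌈(14·37+17)/193⌉ − ⌈(13·37+17)/193⌉ = ⌈535/193⌉ − ⌈498/193⌉ = 3 − 3 = 0
n=14: ⌈(15·37+17)/193⌉ − ⌈(14·37+17)/193⌉ = ⌈572/193⌉ − ⌈535/193⌉ = 3 − 3 = 0
n=15: ⌈(16·37+17)/193⌉ − ⌈(15·37+17)/193⌉ = ⌈609/193⌉ − ⌈572/193⌉ = 4 − 3 = 1
n=16: ⌈(17·37+17)/193⌉ − ⌈(16·37+17)/193⌉ = ⌈646/193⌉ − ⌈609/193⌉ = 4 − 4 = 0
n=17: ⌈(18·37+17)/193⌉ − ⌈(17·37+17)/193⌉ = ⌈683/193⌉ − ⌈646/193⌉ = 4 − 4 = 0
n=18: ⌈(19·37+17)/193⌉ − ⌈(18·37+17)/193⌉ = ⌈720/193⌉ − ⌈683/193⌉ = 4 − 4 = 0
n=19: ⌈(20·37+17)/193⌉ − ⌈(19·37+17)/193⌉ = ⌈757/193⌉ − ⌈720/193⌉ = 4 − 4 = 0
n=20: ⌈(21·37+17)/193⌉ − ⌈(20·37+17)/193⌉ = ⌈794/193⌉ − ⌈757/193⌉ = 5 − 4 = 1
n=21: ⌈(22·37+17)/193⌉ − ⌈(21·37+17)/193⌉ = ⌈831/193⌉ − ⌈794/193⌉ = 5 − 5 = 0
n=22: ⌈(23·37+17)/193⌉ − ⌈(22·37+17)/193⌉ = ⌈868/193⌉ − ⌈831/193⌉ = 5 − 5 = 0
n=23: ⌈(24·37+17)/193⌉ − ⌈(23·37+17)/193⌉ = ⌈905/193⌉ − ⌈868/193⌉ = 5 − 5 = 0
n=24: ⌈(25·37+17)/193⌉ − ⌈(24·37+17)/193⌉ = ⌈942/193⌉ − ⌈905/193⌉ = 5 − 5 = 0
n=25: ⌈(26·37+17)/193⌉ − ⌈(25·37+17)/193⌉ = ⌈979/193⌉ − ⌈942/193⌉ = 6 − 5 = 1
n=26: ⌈(27·37+17)/193⌉ − ⌈(26·37+17)/193⌉ = ⌈1016/193⌉ − ⌈979/193⌉ = 6 − 6 = 0
n=27: ⌈(28·37+17)/193⌉ − ⌈(27·37+17)/193⌉ = ⌈1053/193⌉ − ⌈1016/193⌉ = 6 − 6 = 0

0000100001000001000010000100
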